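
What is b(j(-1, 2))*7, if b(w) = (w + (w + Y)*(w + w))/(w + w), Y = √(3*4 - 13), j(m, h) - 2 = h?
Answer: 63/2 + 7*I ≈ 31.5 + 7.0*I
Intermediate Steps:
j(m, h) = 2 + h
Y = I (Y = √(12 - 13) = √(-1) = I ≈ 1.0*I)
b(w) = (w + 2*w*(I + w))/(2*w) (b(w) = (w + (w + I)*(w + w))/(w + w) = (w + (I + w)*(2*w))/((2*w)) = (w + 2*w*(I + w))*(1/(2*w)) = (w + 2*w*(I + w))/(2*w))
b(j(-1, 2))*7 = (½ + I + (2 + 2))*7 = (½ + I + 4)*7 = (9/2 + I)*7 = 63/2 + 7*I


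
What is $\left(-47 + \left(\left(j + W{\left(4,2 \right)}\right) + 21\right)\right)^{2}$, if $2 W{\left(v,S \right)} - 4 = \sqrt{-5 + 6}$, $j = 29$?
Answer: $\frac{121}{4} \approx 30.25$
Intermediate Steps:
$W{\left(v,S \right)} = \frac{5}{2}$ ($W{\left(v,S \right)} = 2 + \frac{\sqrt{-5 + 6}}{2} = 2 + \frac{\sqrt{1}}{2} = 2 + \frac{1}{2} \cdot 1 = 2 + \frac{1}{2} = \frac{5}{2}$)
$\left(-47 + \left(\left(j + W{\left(4,2 \right)}\right) + 21\right)\right)^{2} = \left(-47 + \left(\left(29 + \frac{5}{2}\right) + 21\right)\right)^{2} = \left(-47 + \left(\frac{63}{2} + 21\right)\right)^{2} = \left(-47 + \frac{105}{2}\right)^{2} = \left(\frac{11}{2}\right)^{2} = \frac{121}{4}$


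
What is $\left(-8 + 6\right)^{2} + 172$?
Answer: $176$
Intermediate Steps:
$\left(-8 + 6\right)^{2} + 172 = \left(-2\right)^{2} + 172 = 4 + 172 = 176$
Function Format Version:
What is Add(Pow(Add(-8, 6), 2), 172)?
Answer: 176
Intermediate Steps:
Add(Pow(Add(-8, 6), 2), 172) = Add(Pow(-2, 2), 172) = Add(4, 172) = 176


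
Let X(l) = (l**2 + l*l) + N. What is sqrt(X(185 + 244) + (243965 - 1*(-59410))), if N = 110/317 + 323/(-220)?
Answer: sqrt(816434550663215)/34870 ≈ 819.42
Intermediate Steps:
N = -78191/69740 (N = 110*(1/317) + 323*(-1/220) = 110/317 - 323/220 = -78191/69740 ≈ -1.1212)
X(l) = -78191/69740 + 2*l**2 (X(l) = (l**2 + l*l) - 78191/69740 = (l**2 + l**2) - 78191/69740 = 2*l**2 - 78191/69740 = -78191/69740 + 2*l**2)
sqrt(X(185 + 244) + (243965 - 1*(-59410))) = sqrt((-78191/69740 + 2*(185 + 244)**2) + (243965 - 1*(-59410))) = sqrt((-78191/69740 + 2*429**2) + (243965 + 59410)) = sqrt((-78191/69740 + 2*184041) + 303375) = sqrt((-78191/69740 + 368082) + 303375) = sqrt(25669960489/69740 + 303375) = sqrt(46827332989/69740) = sqrt(816434550663215)/34870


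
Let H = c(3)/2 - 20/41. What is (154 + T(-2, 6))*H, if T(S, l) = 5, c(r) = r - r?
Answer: -3180/41 ≈ -77.561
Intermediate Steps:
c(r) = 0
H = -20/41 (H = 0/2 - 20/41 = 0*(½) - 20*1/41 = 0 - 20/41 = -20/41 ≈ -0.48780)
(154 + T(-2, 6))*H = (154 + 5)*(-20/41) = 159*(-20/41) = -3180/41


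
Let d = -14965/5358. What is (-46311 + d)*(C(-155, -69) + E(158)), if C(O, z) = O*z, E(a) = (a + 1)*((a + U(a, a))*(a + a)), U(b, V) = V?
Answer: -1314182082684699/1786 ≈ -7.3582e+11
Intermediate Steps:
d = -14965/5358 (d = -14965*1/5358 = -14965/5358 ≈ -2.7930)
E(a) = 4*a²*(1 + a) (E(a) = (a + 1)*((a + a)*(a + a)) = (1 + a)*((2*a)*(2*a)) = (1 + a)*(4*a²) = 4*a²*(1 + a))
(-46311 + d)*(C(-155, -69) + E(158)) = (-46311 - 14965/5358)*(-155*(-69) + 4*158²*(1 + 158)) = -248149303*(10695 + 4*24964*159)/5358 = -248149303*(10695 + 15877104)/5358 = -248149303/5358*15887799 = -1314182082684699/1786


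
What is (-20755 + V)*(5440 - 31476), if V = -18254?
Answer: 1015638324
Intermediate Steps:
(-20755 + V)*(5440 - 31476) = (-20755 - 18254)*(5440 - 31476) = -39009*(-26036) = 1015638324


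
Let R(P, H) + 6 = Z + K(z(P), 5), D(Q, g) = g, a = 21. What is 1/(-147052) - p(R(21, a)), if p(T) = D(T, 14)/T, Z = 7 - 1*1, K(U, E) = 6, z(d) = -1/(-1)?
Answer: -1029367/441156 ≈ -2.3333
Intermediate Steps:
z(d) = 1 (z(d) = -1*(-1) = 1)
Z = 6 (Z = 7 - 1 = 6)
R(P, H) = 6 (R(P, H) = -6 + (6 + 6) = -6 + 12 = 6)
p(T) = 14/T
1/(-147052) - p(R(21, a)) = 1/(-147052) - 14/6 = -1/147052 - 14/6 = -1/147052 - 1*7/3 = -1/147052 - 7/3 = -1029367/441156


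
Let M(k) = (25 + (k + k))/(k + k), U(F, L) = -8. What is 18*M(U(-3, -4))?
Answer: -81/8 ≈ -10.125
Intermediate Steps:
M(k) = (25 + 2*k)/(2*k) (M(k) = (25 + 2*k)/((2*k)) = (25 + 2*k)*(1/(2*k)) = (25 + 2*k)/(2*k))
18*M(U(-3, -4)) = 18*((25/2 - 8)/(-8)) = 18*(-⅛*9/2) = 18*(-9/16) = -81/8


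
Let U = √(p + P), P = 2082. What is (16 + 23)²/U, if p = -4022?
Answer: -1521*I*√485/970 ≈ -34.533*I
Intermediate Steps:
U = 2*I*√485 (U = √(-4022 + 2082) = √(-1940) = 2*I*√485 ≈ 44.045*I)
(16 + 23)²/U = (16 + 23)²/((2*I*√485)) = 39²*(-I*√485/970) = 1521*(-I*√485/970) = -1521*I*√485/970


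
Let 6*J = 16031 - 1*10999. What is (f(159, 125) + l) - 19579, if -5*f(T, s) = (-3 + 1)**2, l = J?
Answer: -281117/15 ≈ -18741.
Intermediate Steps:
J = 2516/3 (J = (16031 - 1*10999)/6 = (16031 - 10999)/6 = (1/6)*5032 = 2516/3 ≈ 838.67)
l = 2516/3 ≈ 838.67
f(T, s) = -4/5 (f(T, s) = -(-3 + 1)**2/5 = -1/5*(-2)**2 = -1/5*4 = -4/5)
(f(159, 125) + l) - 19579 = (-4/5 + 2516/3) - 19579 = 12568/15 - 19579 = -281117/15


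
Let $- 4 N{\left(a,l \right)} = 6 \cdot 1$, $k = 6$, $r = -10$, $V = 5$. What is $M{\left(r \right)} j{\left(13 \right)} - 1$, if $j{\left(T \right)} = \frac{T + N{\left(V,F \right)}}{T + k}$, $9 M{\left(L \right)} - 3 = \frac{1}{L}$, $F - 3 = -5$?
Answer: $- \frac{2753}{3420} \approx -0.80497$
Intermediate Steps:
$F = -2$ ($F = 3 - 5 = -2$)
$M{\left(L \right)} = \frac{1}{3} + \frac{1}{9 L}$
$N{\left(a,l \right)} = - \frac{3}{2}$ ($N{\left(a,l \right)} = - \frac{6 \cdot 1}{4} = \left(- \frac{1}{4}\right) 6 = - \frac{3}{2}$)
$j{\left(T \right)} = \frac{- \frac{3}{2} + T}{6 + T}$ ($j{\left(T \right)} = \frac{T - \frac{3}{2}}{T + 6} = \frac{- \frac{3}{2} + T}{6 + T}$)
$M{\left(r \right)} j{\left(13 \right)} - 1 = \frac{1 + 3 \left(-10\right)}{9 \left(-10\right)} \frac{- \frac{3}{2} + 13}{6 + 13} - 1 = \frac{1}{9} \left(- \frac{1}{10}\right) \left(1 - 30\right) \frac{1}{19} \cdot \frac{23}{2} - 1 = \frac{1}{9} \left(- \frac{1}{10}\right) \left(-29\right) \frac{1}{19} \cdot \frac{23}{2} - 1 = \frac{29}{90} \cdot \frac{23}{38} - 1 = \frac{667}{3420} - 1 = - \frac{2753}{3420}$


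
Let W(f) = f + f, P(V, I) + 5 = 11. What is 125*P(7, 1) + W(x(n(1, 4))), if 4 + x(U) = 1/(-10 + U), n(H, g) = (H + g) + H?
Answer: 1483/2 ≈ 741.50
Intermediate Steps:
n(H, g) = g + 2*H
x(U) = -4 + 1/(-10 + U)
P(V, I) = 6 (P(V, I) = -5 + 11 = 6)
W(f) = 2*f
125*P(7, 1) + W(x(n(1, 4))) = 125*6 + 2*((41 - 4*(4 + 2*1))/(-10 + (4 + 2*1))) = 750 + 2*((41 - 4*(4 + 2))/(-10 + (4 + 2))) = 750 + 2*((41 - 4*6)/(-10 + 6)) = 750 + 2*((41 - 24)/(-4)) = 750 + 2*(-1/4*17) = 750 + 2*(-17/4) = 750 - 17/2 = 1483/2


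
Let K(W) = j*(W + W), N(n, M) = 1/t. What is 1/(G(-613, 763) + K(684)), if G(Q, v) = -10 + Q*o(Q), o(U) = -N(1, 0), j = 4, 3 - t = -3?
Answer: 6/33385 ≈ 0.00017972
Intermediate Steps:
t = 6 (t = 3 - 1*(-3) = 3 + 3 = 6)
N(n, M) = ⅙ (N(n, M) = 1/6 = ⅙)
K(W) = 8*W (K(W) = 4*(W + W) = 4*(2*W) = 8*W)
o(U) = -⅙ (o(U) = -1*⅙ = -⅙)
G(Q, v) = -10 - Q/6 (G(Q, v) = -10 + Q*(-⅙) = -10 - Q/6)
1/(G(-613, 763) + K(684)) = 1/((-10 - ⅙*(-613)) + 8*684) = 1/((-10 + 613/6) + 5472) = 1/(553/6 + 5472) = 1/(33385/6) = 6/33385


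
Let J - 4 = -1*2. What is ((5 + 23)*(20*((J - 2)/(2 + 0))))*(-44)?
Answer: 0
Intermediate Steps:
J = 2 (J = 4 - 1*2 = 4 - 2 = 2)
((5 + 23)*(20*((J - 2)/(2 + 0))))*(-44) = ((5 + 23)*(20*((2 - 2)/(2 + 0))))*(-44) = (28*(20*(0/2)))*(-44) = (28*(20*(0*(½))))*(-44) = (28*(20*0))*(-44) = (28*0)*(-44) = 0*(-44) = 0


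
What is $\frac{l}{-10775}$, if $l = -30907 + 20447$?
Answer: $\frac{2092}{2155} \approx 0.97077$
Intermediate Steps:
$l = -10460$
$\frac{l}{-10775} = - \frac{10460}{-10775} = \left(-10460\right) \left(- \frac{1}{10775}\right) = \frac{2092}{2155}$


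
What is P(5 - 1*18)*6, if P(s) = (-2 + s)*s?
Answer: 1170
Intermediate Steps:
P(s) = s*(-2 + s)
P(5 - 1*18)*6 = ((5 - 1*18)*(-2 + (5 - 1*18)))*6 = ((5 - 18)*(-2 + (5 - 18)))*6 = -13*(-2 - 13)*6 = -13*(-15)*6 = 195*6 = 1170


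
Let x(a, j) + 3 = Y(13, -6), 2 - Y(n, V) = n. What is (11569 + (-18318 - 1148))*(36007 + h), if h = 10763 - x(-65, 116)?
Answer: -369453248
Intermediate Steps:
Y(n, V) = 2 - n
x(a, j) = -14 (x(a, j) = -3 + (2 - 1*13) = -3 + (2 - 13) = -3 - 11 = -14)
h = 10777 (h = 10763 - 1*(-14) = 10763 + 14 = 10777)
(11569 + (-18318 - 1148))*(36007 + h) = (11569 + (-18318 - 1148))*(36007 + 10777) = (11569 - 19466)*46784 = -7897*46784 = -369453248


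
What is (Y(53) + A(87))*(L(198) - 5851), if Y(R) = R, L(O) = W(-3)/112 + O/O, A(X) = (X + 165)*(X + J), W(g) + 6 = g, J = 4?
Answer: -15059978865/112 ≈ -1.3446e+8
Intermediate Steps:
W(g) = -6 + g
A(X) = (4 + X)*(165 + X) (A(X) = (X + 165)*(X + 4) = (165 + X)*(4 + X) = (4 + X)*(165 + X))
L(O) = 103/112 (L(O) = (-6 - 3)/112 + O/O = -9*1/112 + 1 = -9/112 + 1 = 103/112)
(Y(53) + A(87))*(L(198) - 5851) = (53 + (660 + 87² + 169*87))*(103/112 - 5851) = (53 + (660 + 7569 + 14703))*(-655209/112) = (53 + 22932)*(-655209/112) = 22985*(-655209/112) = -15059978865/112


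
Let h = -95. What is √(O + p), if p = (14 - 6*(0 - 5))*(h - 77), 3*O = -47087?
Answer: I*√209373/3 ≈ 152.52*I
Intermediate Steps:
O = -47087/3 (O = (⅓)*(-47087) = -47087/3 ≈ -15696.)
p = -7568 (p = (14 - 6*(0 - 5))*(-95 - 77) = (14 - 6*(-5))*(-172) = (14 - 1*(-30))*(-172) = (14 + 30)*(-172) = 44*(-172) = -7568)
√(O + p) = √(-47087/3 - 7568) = √(-69791/3) = I*√209373/3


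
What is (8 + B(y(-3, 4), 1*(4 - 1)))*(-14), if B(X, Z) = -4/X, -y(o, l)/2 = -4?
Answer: -105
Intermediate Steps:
y(o, l) = 8 (y(o, l) = -2*(-4) = 8)
(8 + B(y(-3, 4), 1*(4 - 1)))*(-14) = (8 - 4/8)*(-14) = (8 - 4*1/8)*(-14) = (8 - 1/2)*(-14) = (15/2)*(-14) = -105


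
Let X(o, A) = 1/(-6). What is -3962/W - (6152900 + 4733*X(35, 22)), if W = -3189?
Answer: -13079385699/2126 ≈ -6.1521e+6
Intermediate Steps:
X(o, A) = -⅙
-3962/W - (6152900 + 4733*X(35, 22)) = -3962/(-3189) - 4733/(1/(1300 - ⅙)) = -3962*(-1/3189) - 4733/(1/(7799/6)) = 3962/3189 - 4733/6/7799 = 3962/3189 - 4733*7799/6 = 3962/3189 - 36912667/6 = -13079385699/2126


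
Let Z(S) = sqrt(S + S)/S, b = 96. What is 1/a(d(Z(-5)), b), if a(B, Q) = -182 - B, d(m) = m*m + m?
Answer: -5*I/(sqrt(10) + 908*I) ≈ -0.0055065 - 1.9178e-5*I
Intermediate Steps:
Z(S) = sqrt(2)/sqrt(S) (Z(S) = sqrt(2*S)/S = (sqrt(2)*sqrt(S))/S = sqrt(2)/sqrt(S))
d(m) = m + m**2 (d(m) = m**2 + m = m + m**2)
1/a(d(Z(-5)), b) = 1/(-182 - sqrt(2)/sqrt(-5)*(1 + sqrt(2)/sqrt(-5))) = 1/(-182 - sqrt(2)*(-I*sqrt(5)/5)*(1 + sqrt(2)*(-I*sqrt(5)/5))) = 1/(-182 - (-I*sqrt(10)/5)*(1 - I*sqrt(10)/5)) = 1/(-182 - (-1)*I*sqrt(10)*(1 - I*sqrt(10)/5)/5) = 1/(-182 + I*sqrt(10)*(1 - I*sqrt(10)/5)/5)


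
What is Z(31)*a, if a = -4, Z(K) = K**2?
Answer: -3844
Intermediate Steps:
Z(31)*a = 31**2*(-4) = 961*(-4) = -3844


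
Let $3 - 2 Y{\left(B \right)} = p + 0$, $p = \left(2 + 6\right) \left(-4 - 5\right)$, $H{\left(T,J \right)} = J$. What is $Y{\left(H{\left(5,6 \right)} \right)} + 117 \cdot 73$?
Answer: $\frac{17157}{2} \approx 8578.5$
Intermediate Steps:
$p = -72$ ($p = 8 \left(-9\right) = -72$)
$Y{\left(B \right)} = \frac{75}{2}$ ($Y{\left(B \right)} = \frac{3}{2} - \frac{-72 + 0}{2} = \frac{3}{2} - -36 = \frac{3}{2} + 36 = \frac{75}{2}$)
$Y{\left(H{\left(5,6 \right)} \right)} + 117 \cdot 73 = \frac{75}{2} + 117 \cdot 73 = \frac{75}{2} + 8541 = \frac{17157}{2}$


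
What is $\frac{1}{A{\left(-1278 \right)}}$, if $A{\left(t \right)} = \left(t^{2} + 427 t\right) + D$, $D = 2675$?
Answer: $\frac{1}{1090253} \approx 9.1722 \cdot 10^{-7}$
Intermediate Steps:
$A{\left(t \right)} = 2675 + t^{2} + 427 t$ ($A{\left(t \right)} = \left(t^{2} + 427 t\right) + 2675 = 2675 + t^{2} + 427 t$)
$\frac{1}{A{\left(-1278 \right)}} = \frac{1}{2675 + \left(-1278\right)^{2} + 427 \left(-1278\right)} = \frac{1}{2675 + 1633284 - 545706} = \frac{1}{1090253}$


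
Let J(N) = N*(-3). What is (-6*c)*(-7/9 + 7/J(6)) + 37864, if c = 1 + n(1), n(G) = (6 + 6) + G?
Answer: 37962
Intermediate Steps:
J(N) = -3*N
n(G) = 12 + G
c = 14 (c = 1 + (12 + 1) = 1 + 13 = 14)
(-6*c)*(-7/9 + 7/J(6)) + 37864 = (-6*14)*(-7/9 + 7/((-3*6))) + 37864 = -84*(-7*⅑ + 7/(-18)) + 37864 = -84*(-7/9 + 7*(-1/18)) + 37864 = -84*(-7/9 - 7/18) + 37864 = -84*(-7/6) + 37864 = 98 + 37864 = 37962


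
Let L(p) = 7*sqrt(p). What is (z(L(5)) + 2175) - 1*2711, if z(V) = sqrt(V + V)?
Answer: -536 + 5**(1/4)*sqrt(14) ≈ -530.41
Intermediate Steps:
z(V) = sqrt(2)*sqrt(V) (z(V) = sqrt(2*V) = sqrt(2)*sqrt(V))
(z(L(5)) + 2175) - 1*2711 = (sqrt(2)*sqrt(7*sqrt(5)) + 2175) - 1*2711 = (sqrt(2)*(5**(1/4)*sqrt(7)) + 2175) - 2711 = (5**(1/4)*sqrt(14) + 2175) - 2711 = (2175 + 5**(1/4)*sqrt(14)) - 2711 = -536 + 5**(1/4)*sqrt(14)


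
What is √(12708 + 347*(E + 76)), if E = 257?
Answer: 3*√14251 ≈ 358.13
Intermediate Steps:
√(12708 + 347*(E + 76)) = √(12708 + 347*(257 + 76)) = √(12708 + 347*333) = √(12708 + 115551) = √128259 = 3*√14251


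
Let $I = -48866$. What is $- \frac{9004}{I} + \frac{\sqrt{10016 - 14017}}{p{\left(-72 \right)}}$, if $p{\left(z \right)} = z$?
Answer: $\frac{4502}{24433} - \frac{i \sqrt{4001}}{72} \approx 0.18426 - 0.87852 i$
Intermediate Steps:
$- \frac{9004}{I} + \frac{\sqrt{10016 - 14017}}{p{\left(-72 \right)}} = - \frac{9004}{-48866} + \frac{\sqrt{10016 - 14017}}{-72} = \left(-9004\right) \left(- \frac{1}{48866}\right) + \sqrt{-4001} \left(- \frac{1}{72}\right) = \frac{4502}{24433} + i \sqrt{4001} \left(- \frac{1}{72}\right) = \frac{4502}{24433} - \frac{i \sqrt{4001}}{72}$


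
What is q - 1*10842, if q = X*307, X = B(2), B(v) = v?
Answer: -10228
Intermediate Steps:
X = 2
q = 614 (q = 2*307 = 614)
q - 1*10842 = 614 - 1*10842 = 614 - 10842 = -10228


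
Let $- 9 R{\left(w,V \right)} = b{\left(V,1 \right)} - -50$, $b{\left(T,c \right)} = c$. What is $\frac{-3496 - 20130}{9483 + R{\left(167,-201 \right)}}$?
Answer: $- \frac{35439}{14216} \approx -2.4929$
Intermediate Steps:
$R{\left(w,V \right)} = - \frac{17}{3}$ ($R{\left(w,V \right)} = - \frac{1 - -50}{9} = - \frac{1 + 50}{9} = \left(- \frac{1}{9}\right) 51 = - \frac{17}{3}$)
$\frac{-3496 - 20130}{9483 + R{\left(167,-201 \right)}} = \frac{-3496 - 20130}{9483 - \frac{17}{3}} = - \frac{23626}{\frac{28432}{3}} = \left(-23626\right) \frac{3}{28432} = - \frac{35439}{14216}$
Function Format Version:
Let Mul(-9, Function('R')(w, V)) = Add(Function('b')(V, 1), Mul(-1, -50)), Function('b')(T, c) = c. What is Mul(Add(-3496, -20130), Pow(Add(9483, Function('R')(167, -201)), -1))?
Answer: Rational(-35439, 14216) ≈ -2.4929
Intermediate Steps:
Function('R')(w, V) = Rational(-17, 3) (Function('R')(w, V) = Mul(Rational(-1, 9), Add(1, Mul(-1, -50))) = Mul(Rational(-1, 9), Add(1, 50)) = Mul(Rational(-1, 9), 51) = Rational(-17, 3))
Mul(Add(-3496, -20130), Pow(Add(9483, Function('R')(167, -201)), -1)) = Mul(Add(-3496, -20130), Pow(Add(9483, Rational(-17, 3)), -1)) = Mul(-23626, Pow(Rational(28432, 3), -1)) = Mul(-23626, Rational(3, 28432)) = Rational(-35439, 14216)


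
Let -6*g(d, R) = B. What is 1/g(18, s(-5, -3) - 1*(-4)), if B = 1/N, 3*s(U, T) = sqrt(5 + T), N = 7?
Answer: -42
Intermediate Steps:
s(U, T) = sqrt(5 + T)/3
B = 1/7 ≈ 0.14286
g(d, R) = -1/42 (g(d, R) = -1/6*1/7 = -1/42)
1/g(18, s(-5, -3) - 1*(-4)) = 1/(-1/42) = -42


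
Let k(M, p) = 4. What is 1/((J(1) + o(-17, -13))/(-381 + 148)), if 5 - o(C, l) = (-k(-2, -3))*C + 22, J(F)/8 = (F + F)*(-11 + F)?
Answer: 233/245 ≈ 0.95102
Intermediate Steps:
J(F) = 16*F*(-11 + F) (J(F) = 8*((F + F)*(-11 + F)) = 8*((2*F)*(-11 + F)) = 8*(2*F*(-11 + F)) = 16*F*(-11 + F))
o(C, l) = -17 + 4*C (o(C, l) = 5 - ((-1*4)*C + 22) = 5 - (-4*C + 22) = 5 - (22 - 4*C) = 5 + (-22 + 4*C) = -17 + 4*C)
1/((J(1) + o(-17, -13))/(-381 + 148)) = 1/((16*1*(-11 + 1) + (-17 + 4*(-17)))/(-381 + 148)) = 1/((16*1*(-10) + (-17 - 68))/(-233)) = 1/((-160 - 85)*(-1/233)) = 1/(-245*(-1/233)) = 1/(245/233) = 233/245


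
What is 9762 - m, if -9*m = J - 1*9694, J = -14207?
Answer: 21319/3 ≈ 7106.3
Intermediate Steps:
m = 7967/3 (m = -(-14207 - 1*9694)/9 = -(-14207 - 9694)/9 = -1/9*(-23901) = 7967/3 ≈ 2655.7)
9762 - m = 9762 - 1*7967/3 = 9762 - 7967/3 = 21319/3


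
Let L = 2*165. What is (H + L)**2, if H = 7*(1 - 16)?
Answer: 50625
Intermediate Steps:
L = 330
H = -105 (H = 7*(-15) = -105)
(H + L)**2 = (-105 + 330)**2 = 225**2 = 50625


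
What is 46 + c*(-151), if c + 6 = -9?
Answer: 2311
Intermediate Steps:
c = -15 (c = -6 - 9 = -15)
46 + c*(-151) = 46 - 15*(-151) = 46 + 2265 = 2311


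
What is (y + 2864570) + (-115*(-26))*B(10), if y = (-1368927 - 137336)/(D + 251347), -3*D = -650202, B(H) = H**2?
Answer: 1480805502907/468081 ≈ 3.1636e+6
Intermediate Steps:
D = 216734 (D = -1/3*(-650202) = 216734)
y = -1506263/468081 (y = (-1368927 - 137336)/(216734 + 251347) = -1506263/468081 ≈ -3.2180)
(y + 2864570) + (-115*(-26))*B(10) = (-1506263/468081 + 2864570) - 115*(-26)*10**2 = 1340849283907/468081 + 2990*100 = 1340849283907/468081 + 299000 = 1480805502907/468081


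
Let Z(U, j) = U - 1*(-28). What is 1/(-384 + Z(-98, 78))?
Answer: -1/454 ≈ -0.0022026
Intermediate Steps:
Z(U, j) = 28 + U (Z(U, j) = U + 28 = 28 + U)
1/(-384 + Z(-98, 78)) = 1/(-384 + (28 - 98)) = 1/(-384 - 70) = 1/(-454) = -1/454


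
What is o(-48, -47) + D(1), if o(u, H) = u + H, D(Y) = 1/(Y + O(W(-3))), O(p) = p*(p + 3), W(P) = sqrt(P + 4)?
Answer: -474/5 ≈ -94.800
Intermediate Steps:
W(P) = sqrt(4 + P)
O(p) = p*(3 + p)
D(Y) = 1/(4 + Y) (D(Y) = 1/(Y + sqrt(4 - 3)*(3 + sqrt(4 - 3))) = 1/(Y + sqrt(1)*(3 + sqrt(1))) = 1/(Y + 1*(3 + 1)) = 1/(Y + 1*4) = 1/(Y + 4) = 1/(4 + Y))
o(u, H) = H + u
o(-48, -47) + D(1) = (-47 - 48) + 1/(4 + 1) = -95 + 1/5 = -474/5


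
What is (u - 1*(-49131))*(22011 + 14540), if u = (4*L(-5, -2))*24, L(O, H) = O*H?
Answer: 1830876141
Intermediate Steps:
L(O, H) = H*O
u = 960 (u = (4*(-2*(-5)))*24 = (4*10)*24 = 40*24 = 960)
(u - 1*(-49131))*(22011 + 14540) = (960 - 1*(-49131))*(22011 + 14540) = (960 + 49131)*36551 = 50091*36551 = 1830876141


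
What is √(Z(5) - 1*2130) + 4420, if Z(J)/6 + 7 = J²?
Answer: 4420 + I*√2022 ≈ 4420.0 + 44.967*I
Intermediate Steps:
Z(J) = -42 + 6*J²
√(Z(5) - 1*2130) + 4420 = √((-42 + 6*5²) - 1*2130) + 4420 = √((-42 + 6*25) - 2130) + 4420 = √((-42 + 150) - 2130) + 4420 = √(108 - 2130) + 4420 = √(-2022) + 4420 = I*√2022 + 4420 = 4420 + I*√2022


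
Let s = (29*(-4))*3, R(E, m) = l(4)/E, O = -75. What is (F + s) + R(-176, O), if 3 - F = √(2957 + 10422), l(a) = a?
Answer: -15181/44 - √13379 ≈ -460.69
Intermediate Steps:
R(E, m) = 4/E
F = 3 - √13379 (F = 3 - √(2957 + 10422) = 3 - √13379 ≈ -112.67)
s = -348 (s = -116*3 = -348)
(F + s) + R(-176, O) = ((3 - √13379) - 348) + 4/(-176) = (-345 - √13379) + 4*(-1/176) = (-345 - √13379) - 1/44 = -15181/44 - √13379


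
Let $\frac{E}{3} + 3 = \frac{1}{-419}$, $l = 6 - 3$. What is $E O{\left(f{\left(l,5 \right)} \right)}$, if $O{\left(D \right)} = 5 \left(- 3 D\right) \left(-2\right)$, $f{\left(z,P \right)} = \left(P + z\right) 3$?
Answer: $- \frac{2717280}{419} \approx -6485.2$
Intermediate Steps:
$l = 3$
$f{\left(z,P \right)} = 3 P + 3 z$
$E = - \frac{3774}{419}$ ($E = -9 + \frac{3}{-419} = -9 + 3 \left(- \frac{1}{419}\right) = -9 - \frac{3}{419} = - \frac{3774}{419} \approx -9.0072$)
$O{\left(D \right)} = 30 D$ ($O{\left(D \right)} = - 15 D \left(-2\right) = 30 D$)
$E O{\left(f{\left(l,5 \right)} \right)} = - \frac{3774 \cdot 30 \left(3 \cdot 5 + 3 \cdot 3\right)}{419} = - \frac{3774 \cdot 30 \left(15 + 9\right)}{419} = - \frac{3774 \cdot 30 \cdot 24}{419} = \left(- \frac{3774}{419}\right) 720 = - \frac{2717280}{419}$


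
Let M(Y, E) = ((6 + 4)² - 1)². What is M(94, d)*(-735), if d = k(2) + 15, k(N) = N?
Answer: -7203735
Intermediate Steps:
d = 17 (d = 2 + 15 = 17)
M(Y, E) = 9801 (M(Y, E) = (10² - 1)² = (100 - 1)² = 99² = 9801)
M(94, d)*(-735) = 9801*(-735) = -7203735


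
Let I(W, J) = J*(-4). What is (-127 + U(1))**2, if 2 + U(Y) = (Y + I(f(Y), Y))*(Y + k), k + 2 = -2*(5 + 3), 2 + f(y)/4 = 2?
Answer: 6084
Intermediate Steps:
f(y) = 0 (f(y) = -8 + 4*2 = -8 + 8 = 0)
I(W, J) = -4*J
k = -18 (k = -2 - 2*(5 + 3) = -2 - 2*8 = -2 - 16 = -18)
U(Y) = -2 - 3*Y*(-18 + Y) (U(Y) = -2 + (Y - 4*Y)*(Y - 18) = -2 + (-3*Y)*(-18 + Y) = -2 - 3*Y*(-18 + Y))
(-127 + U(1))**2 = (-127 + (-2 - 3*1**2 + 54*1))**2 = (-127 + (-2 - 3*1 + 54))**2 = (-127 + (-2 - 3 + 54))**2 = (-127 + 49)**2 = (-78)**2 = 6084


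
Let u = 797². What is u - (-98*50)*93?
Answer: 1090909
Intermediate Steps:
u = 635209
u - (-98*50)*93 = 635209 - (-98*50)*93 = 635209 - (-4900)*93 = 635209 - 1*(-455700) = 635209 + 455700 = 1090909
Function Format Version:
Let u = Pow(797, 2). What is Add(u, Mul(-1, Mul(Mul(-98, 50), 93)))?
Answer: 1090909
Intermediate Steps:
u = 635209
Add(u, Mul(-1, Mul(Mul(-98, 50), 93))) = Add(635209, Mul(-1, Mul(Mul(-98, 50), 93))) = Add(635209, Mul(-1, Mul(-4900, 93))) = Add(635209, Mul(-1, -455700)) = Add(635209, 455700) = 1090909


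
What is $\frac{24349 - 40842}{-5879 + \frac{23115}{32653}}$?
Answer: $\frac{538545929}{191943872} \approx 2.8057$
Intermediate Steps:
$\frac{24349 - 40842}{-5879 + \frac{23115}{32653}} = - \frac{16493}{-5879 + 23115 \cdot \frac{1}{32653}} = - \frac{16493}{-5879 + \frac{23115}{32653}} = - \frac{16493}{- \frac{191943872}{32653}} = \left(-16493\right) \left(- \frac{32653}{191943872}\right) = \frac{538545929}{191943872}$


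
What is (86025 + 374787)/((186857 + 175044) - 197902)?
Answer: 41892/14909 ≈ 2.8098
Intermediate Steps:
(86025 + 374787)/((186857 + 175044) - 197902) = 460812/(361901 - 197902) = 460812/163999 = 460812*(1/163999) = 41892/14909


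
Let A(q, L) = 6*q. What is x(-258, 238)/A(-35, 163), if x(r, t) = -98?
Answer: 7/15 ≈ 0.46667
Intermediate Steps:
x(-258, 238)/A(-35, 163) = -98/(6*(-35)) = -98/(-210) = -98*(-1/210) = 7/15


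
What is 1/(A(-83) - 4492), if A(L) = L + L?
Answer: -1/4658 ≈ -0.00021468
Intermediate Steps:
A(L) = 2*L
1/(A(-83) - 4492) = 1/(2*(-83) - 4492) = 1/(-166 - 4492) = 1/(-4658) = -1/4658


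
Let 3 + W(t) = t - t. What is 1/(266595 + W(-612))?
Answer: 1/266592 ≈ 3.7511e-6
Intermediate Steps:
W(t) = -3 (W(t) = -3 + (t - t) = -3 + 0 = -3)
1/(266595 + W(-612)) = 1/(266595 - 3) = 1/266592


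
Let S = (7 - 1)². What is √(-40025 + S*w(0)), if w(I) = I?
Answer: 5*I*√1601 ≈ 200.06*I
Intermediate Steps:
S = 36 (S = 6² = 36)
√(-40025 + S*w(0)) = √(-40025 + 36*0) = √(-40025 + 0) = √(-40025) = 5*I*√1601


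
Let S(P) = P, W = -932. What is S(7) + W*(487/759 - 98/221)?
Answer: -29810167/167739 ≈ -177.72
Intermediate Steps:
S(7) + W*(487/759 - 98/221) = 7 - 932*(487/759 - 98/221) = 7 - 932*33245/167739 = 7 - 30984340/167739 = -29810167/167739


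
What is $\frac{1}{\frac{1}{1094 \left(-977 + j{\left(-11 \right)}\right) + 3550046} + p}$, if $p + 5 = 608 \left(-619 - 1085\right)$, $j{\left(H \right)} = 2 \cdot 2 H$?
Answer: $- \frac{2433072}{2520752615663} \approx -9.6522 \cdot 10^{-7}$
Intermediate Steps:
$j{\left(H \right)} = 4 H$
$p = -1036037$ ($p = -5 + 608 \left(-619 - 1085\right) = -5 + 608 \left(-1704\right) = -5 - 1036032 = -1036037$)
$\frac{1}{\frac{1}{1094 \left(-977 + j{\left(-11 \right)}\right) + 3550046} + p} = \frac{1}{\frac{1}{1094 \left(-977 + 4 \left(-11\right)\right) + 3550046} - 1036037} = \frac{1}{\frac{1}{1094 \left(-977 - 44\right) + 3550046} - 1036037} = \frac{1}{\frac{1}{1094 \left(-1021\right) + 3550046} - 1036037} = \frac{1}{\frac{1}{-1116974 + 3550046} - 1036037} = \frac{1}{\frac{1}{2433072} - 1036037} = \frac{1}{- \frac{2520752615663}{2433072}} = - \frac{2433072}{2520752615663}$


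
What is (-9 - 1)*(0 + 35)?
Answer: -350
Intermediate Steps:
(-9 - 1)*(0 + 35) = -10*35 = -350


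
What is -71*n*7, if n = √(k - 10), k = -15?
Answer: -2485*I ≈ -2485.0*I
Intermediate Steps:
n = 5*I (n = √(-15 - 10) = √(-25) = 5*I ≈ 5.0*I)
-71*n*7 = -355*I*7 = -2485*I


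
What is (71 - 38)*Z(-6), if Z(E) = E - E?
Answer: 0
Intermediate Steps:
Z(E) = 0
(71 - 38)*Z(-6) = (71 - 38)*0 = 33*0 = 0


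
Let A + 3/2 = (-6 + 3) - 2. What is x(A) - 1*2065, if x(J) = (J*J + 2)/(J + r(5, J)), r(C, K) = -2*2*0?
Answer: -53867/26 ≈ -2071.8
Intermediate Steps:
r(C, K) = 0 (r(C, K) = -4*0 = 0)
A = -13/2 (A = -3/2 + ((-6 + 3) - 2) = -3/2 + (-3 - 2) = -3/2 - 5 = -13/2 ≈ -6.5000)
x(J) = (2 + J²)/J (x(J) = (J*J + 2)/(J + 0) = (J² + 2)/J = (2 + J²)/J)
x(A) - 1*2065 = (-13/2 + 2/(-13/2)) - 1*2065 = (-13/2 + 2*(-2/13)) - 2065 = (-13/2 - 4/13) - 2065 = -177/26 - 2065 = -53867/26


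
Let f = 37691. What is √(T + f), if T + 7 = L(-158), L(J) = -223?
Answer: √37461 ≈ 193.55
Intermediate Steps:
T = -230 (T = -7 - 223 = -230)
√(T + f) = √(-230 + 37691) = √37461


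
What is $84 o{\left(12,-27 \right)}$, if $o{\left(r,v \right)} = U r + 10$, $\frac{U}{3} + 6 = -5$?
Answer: $-32424$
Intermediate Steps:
$U = -33$ ($U = -18 + 3 \left(-5\right) = -18 - 15 = -33$)
$o{\left(r,v \right)} = 10 - 33 r$ ($o{\left(r,v \right)} = - 33 r + 10 = 10 - 33 r$)
$84 o{\left(12,-27 \right)} = 84 \left(10 - 396\right) = 84 \left(-386\right) = -32424$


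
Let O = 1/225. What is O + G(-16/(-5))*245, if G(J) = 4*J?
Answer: 705601/225 ≈ 3136.0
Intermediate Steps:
O = 1/225 ≈ 0.0044444
O + G(-16/(-5))*245 = 1/225 + (4*(-16/(-5)))*245 = 1/225 + (4*(-16*(-⅕)))*245 = 1/225 + (4*(16/5))*245 = 1/225 + (64/5)*245 = 1/225 + 3136 = 705601/225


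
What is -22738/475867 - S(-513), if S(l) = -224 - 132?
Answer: 169385914/475867 ≈ 355.95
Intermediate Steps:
S(l) = -356
-22738/475867 - S(-513) = -22738/475867 - 1*(-356) = -22738*1/475867 + 356 = -22738/475867 + 356 = 169385914/475867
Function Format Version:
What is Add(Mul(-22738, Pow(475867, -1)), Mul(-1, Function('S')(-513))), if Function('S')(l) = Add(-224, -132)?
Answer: Rational(169385914, 475867) ≈ 355.95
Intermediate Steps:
Function('S')(l) = -356
Add(Mul(-22738, Pow(475867, -1)), Mul(-1, Function('S')(-513))) = Add(Mul(-22738, Pow(475867, -1)), Mul(-1, -356)) = Add(Mul(-22738, Rational(1, 475867)), 356) = Add(Rational(-22738, 475867), 356) = Rational(169385914, 475867)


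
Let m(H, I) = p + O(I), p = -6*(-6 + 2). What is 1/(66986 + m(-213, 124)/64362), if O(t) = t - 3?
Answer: 64362/4311353077 ≈ 1.4928e-5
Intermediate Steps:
O(t) = -3 + t
p = 24 (p = -6*(-4) = 24)
m(H, I) = 21 + I (m(H, I) = 24 + (-3 + I) = 21 + I)
1/(66986 + m(-213, 124)/64362) = 1/(66986 + (21 + 124)/64362) = 1/(66986 + 145*(1/64362)) = 1/(66986 + 145/64362) = 1/(4311353077/64362) = 64362/4311353077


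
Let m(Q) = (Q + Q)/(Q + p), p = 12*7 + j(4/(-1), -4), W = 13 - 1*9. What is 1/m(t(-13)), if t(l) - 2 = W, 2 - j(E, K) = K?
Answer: 8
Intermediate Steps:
j(E, K) = 2 - K
W = 4 (W = 13 - 9 = 4)
t(l) = 6 (t(l) = 2 + 4 = 6)
p = 90 (p = 12*7 + (2 - 1*(-4)) = 84 + (2 + 4) = 84 + 6 = 90)
m(Q) = 2*Q/(90 + Q) (m(Q) = (Q + Q)/(Q + 90) = (2*Q)/(90 + Q) = 2*Q/(90 + Q))
1/m(t(-13)) = 1/(2*6/(90 + 6)) = 1/(2*6/96) = 1/(2*6*(1/96)) = 1/(⅛) = 8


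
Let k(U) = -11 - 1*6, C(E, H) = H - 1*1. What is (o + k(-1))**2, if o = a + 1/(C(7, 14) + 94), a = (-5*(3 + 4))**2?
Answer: 16707372049/11449 ≈ 1.4593e+6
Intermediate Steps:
C(E, H) = -1 + H (C(E, H) = H - 1 = -1 + H)
k(U) = -17 (k(U) = -11 - 6 = -17)
a = 1225 (a = (-5*7)**2 = (-35)**2 = 1225)
o = 131076/107 (o = 1225 + 1/((-1 + 14) + 94) = 1225 + 1/(13 + 94) = 1225 + 1/107 = 131076/107 ≈ 1225.0)
(o + k(-1))**2 = (131076/107 - 17)**2 = (129257/107)**2 = 16707372049/11449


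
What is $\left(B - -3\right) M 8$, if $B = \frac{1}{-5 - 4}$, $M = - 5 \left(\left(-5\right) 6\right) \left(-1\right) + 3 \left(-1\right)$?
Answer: $-3536$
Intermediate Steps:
$M = -153$ ($M = \left(-5\right) \left(-30\right) \left(-1\right) - 3 = 150 \left(-1\right) - 3 = -150 - 3 = -153$)
$B = - \frac{1}{9}$ ($B = \frac{1}{-9} = - \frac{1}{9} \approx -0.11111$)
$\left(B - -3\right) M 8 = \left(- \frac{1}{9} - -3\right) \left(\left(-153\right) 8\right) = \left(- \frac{1}{9} + 3\right) \left(-1224\right) = \frac{26}{9} \left(-1224\right) = -3536$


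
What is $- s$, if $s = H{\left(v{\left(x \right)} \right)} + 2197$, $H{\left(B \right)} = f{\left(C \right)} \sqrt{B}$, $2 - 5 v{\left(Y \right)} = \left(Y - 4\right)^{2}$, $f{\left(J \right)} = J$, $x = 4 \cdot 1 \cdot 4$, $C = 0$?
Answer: $-2197$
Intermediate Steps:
$x = 16$ ($x = 4 \cdot 4 = 16$)
$v{\left(Y \right)} = \frac{2}{5} - \frac{\left(-4 + Y\right)^{2}}{5}$ ($v{\left(Y \right)} = \frac{2}{5} - \frac{\left(Y - 4\right)^{2}}{5} = \frac{2}{5} - \frac{\left(-4 + Y\right)^{2}}{5}$)
$H{\left(B \right)} = 0$ ($H{\left(B \right)} = 0 \sqrt{B} = 0$)
$s = 2197$ ($s = 0 + 2197 = 2197$)
$- s = \left(-1\right) 2197 = -2197$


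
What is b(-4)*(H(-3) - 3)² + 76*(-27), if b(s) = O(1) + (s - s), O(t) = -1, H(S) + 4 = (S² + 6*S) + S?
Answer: -2413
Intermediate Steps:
H(S) = -4 + S² + 7*S (H(S) = -4 + ((S² + 6*S) + S) = -4 + (S² + 7*S) = -4 + S² + 7*S)
b(s) = -1 (b(s) = -1 + (s - s) = -1 + 0 = -1)
b(-4)*(H(-3) - 3)² + 76*(-27) = -((-4 + (-3)² + 7*(-3)) - 3)² + 76*(-27) = -((-4 + 9 - 21) - 3)² - 2052 = -(-16 - 3)² - 2052 = -1*(-19)² - 2052 = -1*361 - 2052 = -361 - 2052 = -2413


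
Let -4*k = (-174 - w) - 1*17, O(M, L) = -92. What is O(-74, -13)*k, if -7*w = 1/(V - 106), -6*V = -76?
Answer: -8610349/1960 ≈ -4393.0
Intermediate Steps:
V = 38/3 (V = -⅙*(-76) = 38/3 ≈ 12.667)
w = 3/1960 (w = -1/(7*(38/3 - 106)) = -1/(7*(-280/3)) = -⅐*(-3/280) = 3/1960 ≈ 0.0015306)
k = 374363/7840 (k = -((-174 - 1*3/1960) - 1*17)/4 = -((-174 - 3/1960) - 17)/4 = -(-341043/1960 - 17)/4 = -¼*(-374363/1960) = 374363/7840 ≈ 47.750)
O(-74, -13)*k = -92*374363/7840 = -8610349/1960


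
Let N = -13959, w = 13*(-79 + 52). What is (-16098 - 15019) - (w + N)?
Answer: -16807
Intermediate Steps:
w = -351 (w = 13*(-27) = -351)
(-16098 - 15019) - (w + N) = (-16098 - 15019) - (-351 - 13959) = -31117 - 1*(-14310) = -31117 + 14310 = -16807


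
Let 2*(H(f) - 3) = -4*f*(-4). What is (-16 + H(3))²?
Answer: 121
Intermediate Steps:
H(f) = 3 + 8*f (H(f) = 3 + (-4*f*(-4))/2 = 3 + (16*f)/2 = 3 + 8*f)
(-16 + H(3))² = (-16 + (3 + 8*3))² = (-16 + (3 + 24))² = (-16 + 27)² = 11² = 121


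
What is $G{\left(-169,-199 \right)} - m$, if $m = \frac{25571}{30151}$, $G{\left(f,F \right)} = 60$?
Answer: $\frac{1783489}{30151} \approx 59.152$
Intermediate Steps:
$m = \frac{25571}{30151}$ ($m = 25571 \cdot \frac{1}{30151} = \frac{25571}{30151} \approx 0.8481$)
$G{\left(-169,-199 \right)} - m = 60 - \frac{25571}{30151} = \frac{1783489}{30151}$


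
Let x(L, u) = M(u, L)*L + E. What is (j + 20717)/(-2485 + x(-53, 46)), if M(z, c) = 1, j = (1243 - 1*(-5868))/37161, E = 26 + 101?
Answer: -769871548/89595171 ≈ -8.5928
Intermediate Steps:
E = 127
j = 7111/37161 (j = (1243 + 5868)*(1/37161) = 7111*(1/37161) = 7111/37161 ≈ 0.19136)
x(L, u) = 127 + L (x(L, u) = 1*L + 127 = L + 127 = 127 + L)
(j + 20717)/(-2485 + x(-53, 46)) = (7111/37161 + 20717)/(-2485 + (127 - 53)) = 769871548/(37161*(-2485 + 74)) = (769871548/37161)/(-2411) = (769871548/37161)*(-1/2411) = -769871548/89595171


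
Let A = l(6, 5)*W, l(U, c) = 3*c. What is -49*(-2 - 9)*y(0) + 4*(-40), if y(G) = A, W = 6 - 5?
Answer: 7925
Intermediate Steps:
W = 1
A = 15 (A = (3*5)*1 = 15*1 = 15)
y(G) = 15
-49*(-2 - 9)*y(0) + 4*(-40) = -49*(-2 - 9)*15 + 4*(-40) = -(-539)*15 - 160 = -49*(-165) - 160 = 8085 - 160 = 7925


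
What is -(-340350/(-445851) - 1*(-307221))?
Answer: -45658376807/148617 ≈ -3.0722e+5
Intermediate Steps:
-(-340350/(-445851) - 1*(-307221)) = -(-340350*(-1/445851) + 307221) = -(113450/148617 + 307221) = -1*45658376807/148617 = -45658376807/148617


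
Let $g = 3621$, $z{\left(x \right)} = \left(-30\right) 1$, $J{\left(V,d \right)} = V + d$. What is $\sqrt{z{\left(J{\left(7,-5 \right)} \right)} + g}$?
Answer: $3 \sqrt{399} \approx 59.925$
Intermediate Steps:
$z{\left(x \right)} = -30$
$\sqrt{z{\left(J{\left(7,-5 \right)} \right)} + g} = \sqrt{-30 + 3621} = \sqrt{3591} = 3 \sqrt{399}$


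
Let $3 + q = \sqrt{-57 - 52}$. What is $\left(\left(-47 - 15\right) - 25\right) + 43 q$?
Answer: $-216 + 43 i \sqrt{109} \approx -216.0 + 448.93 i$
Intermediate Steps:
$q = -3 + i \sqrt{109}$ ($q = -3 + \sqrt{-57 - 52} = -3 + \sqrt{-109} = -3 + i \sqrt{109} \approx -3.0 + 10.44 i$)
$\left(\left(-47 - 15\right) - 25\right) + 43 q = \left(\left(-47 - 15\right) - 25\right) + 43 \left(-3 + i \sqrt{109}\right) = \left(-62 - 25\right) - \left(129 - 43 i \sqrt{109}\right) = -87 - \left(129 - 43 i \sqrt{109}\right) = -216 + 43 i \sqrt{109}$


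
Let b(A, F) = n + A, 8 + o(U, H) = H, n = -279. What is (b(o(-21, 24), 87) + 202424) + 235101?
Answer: 437262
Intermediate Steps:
o(U, H) = -8 + H
b(A, F) = -279 + A
(b(o(-21, 24), 87) + 202424) + 235101 = ((-279 + (-8 + 24)) + 202424) + 235101 = ((-279 + 16) + 202424) + 235101 = (-263 + 202424) + 235101 = 202161 + 235101 = 437262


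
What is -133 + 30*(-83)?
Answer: -2623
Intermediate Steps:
-133 + 30*(-83) = -133 - 2490 = -2623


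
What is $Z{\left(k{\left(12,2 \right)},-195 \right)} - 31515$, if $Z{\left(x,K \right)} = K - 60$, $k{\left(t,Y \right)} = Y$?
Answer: $-31770$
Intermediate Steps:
$Z{\left(x,K \right)} = -60 + K$
$Z{\left(k{\left(12,2 \right)},-195 \right)} - 31515 = \left(-60 - 195\right) - 31515 = -255 - 31515 = -31770$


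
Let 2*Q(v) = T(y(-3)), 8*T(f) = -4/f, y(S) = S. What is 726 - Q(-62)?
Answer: 8711/12 ≈ 725.92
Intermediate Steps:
T(f) = -1/(2*f) (T(f) = (-4/f)/8 = -1/(2*f))
Q(v) = 1/12 (Q(v) = (-½/(-3))/2 = (-½*(-⅓))/2 = (½)*(⅙) = 1/12)
726 - Q(-62) = 726 - 1*1/12 = 726 - 1/12 = 8711/12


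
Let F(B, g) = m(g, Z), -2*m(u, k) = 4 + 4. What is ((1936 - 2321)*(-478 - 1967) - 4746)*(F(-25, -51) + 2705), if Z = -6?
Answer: 2529699879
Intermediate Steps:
m(u, k) = -4 (m(u, k) = -(4 + 4)/2 = -½*8 = -4)
F(B, g) = -4
((1936 - 2321)*(-478 - 1967) - 4746)*(F(-25, -51) + 2705) = ((1936 - 2321)*(-478 - 1967) - 4746)*(-4 + 2705) = (-385*(-2445) - 4746)*2701 = (941325 - 4746)*2701 = 936579*2701 = 2529699879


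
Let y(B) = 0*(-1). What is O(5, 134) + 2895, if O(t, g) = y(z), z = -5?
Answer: 2895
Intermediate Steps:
y(B) = 0
O(t, g) = 0
O(5, 134) + 2895 = 0 + 2895 = 2895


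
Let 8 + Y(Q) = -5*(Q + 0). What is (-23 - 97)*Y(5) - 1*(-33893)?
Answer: 37853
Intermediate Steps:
Y(Q) = -8 - 5*Q (Y(Q) = -8 - 5*(Q + 0) = -8 - 5*Q)
(-23 - 97)*Y(5) - 1*(-33893) = (-23 - 97)*(-8 - 5*5) - 1*(-33893) = -120*(-8 - 25) + 33893 = -120*(-33) + 33893 = 3960 + 33893 = 37853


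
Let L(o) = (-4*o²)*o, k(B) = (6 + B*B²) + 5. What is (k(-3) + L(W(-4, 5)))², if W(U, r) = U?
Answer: 57600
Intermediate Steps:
k(B) = 11 + B³ (k(B) = (6 + B³) + 5 = 11 + B³)
L(o) = -4*o³
(k(-3) + L(W(-4, 5)))² = ((11 + (-3)³) - 4*(-4)³)² = ((11 - 27) - 4*(-64))² = (-16 + 256)² = 240² = 57600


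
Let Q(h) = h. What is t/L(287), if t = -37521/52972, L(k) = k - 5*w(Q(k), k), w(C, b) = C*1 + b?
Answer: 4169/15202964 ≈ 0.00027422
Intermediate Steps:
w(C, b) = C + b
L(k) = -9*k (L(k) = k - 5*(k + k) = k - 10*k = -9*k)
t = -37521/52972 (t = -37521*1/52972 = -37521/52972 ≈ -0.70832)
t/L(287) = -37521/(52972*((-9*287))) = -37521/52972/(-2583) = -37521/52972*(-1/2583) = 4169/15202964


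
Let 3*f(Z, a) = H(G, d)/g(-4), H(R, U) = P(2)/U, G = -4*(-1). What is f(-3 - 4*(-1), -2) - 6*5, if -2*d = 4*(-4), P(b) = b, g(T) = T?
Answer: -1441/48 ≈ -30.021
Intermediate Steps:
G = 4
d = 8 (d = -2*(-4) = -½*(-16) = 8)
H(R, U) = 2/U
f(Z, a) = -1/48 (f(Z, a) = ((2/8)/(-4))/3 = ((2*(⅛))*(-¼))/3 = ((¼)*(-¼))/3 = (⅓)*(-1/16) = -1/48)
f(-3 - 4*(-1), -2) - 6*5 = -1/48 - 6*5 = -1/48 - 30 = -1441/48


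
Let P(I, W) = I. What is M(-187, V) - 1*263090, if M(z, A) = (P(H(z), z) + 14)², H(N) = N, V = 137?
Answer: -233161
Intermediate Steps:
M(z, A) = (14 + z)² (M(z, A) = (z + 14)² = (14 + z)²)
M(-187, V) - 1*263090 = (14 - 187)² - 1*263090 = (-173)² - 263090 = 29929 - 263090 = -233161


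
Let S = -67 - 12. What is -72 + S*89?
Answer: -7103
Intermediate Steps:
S = -79
-72 + S*89 = -72 - 79*89 = -72 - 7031 = -7103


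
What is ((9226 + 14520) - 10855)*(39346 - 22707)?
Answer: 214493349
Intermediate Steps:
((9226 + 14520) - 10855)*(39346 - 22707) = (23746 - 10855)*16639 = 12891*16639 = 214493349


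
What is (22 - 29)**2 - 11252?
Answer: -11203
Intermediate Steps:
(22 - 29)**2 - 11252 = (-7)**2 - 11252 = 49 - 11252 = -11203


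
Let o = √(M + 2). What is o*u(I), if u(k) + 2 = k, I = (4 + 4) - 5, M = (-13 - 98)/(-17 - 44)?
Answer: √14213/61 ≈ 1.9544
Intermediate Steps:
M = 111/61 (M = -111/(-61) = -111*(-1/61) = 111/61 ≈ 1.8197)
I = 3 (I = 8 - 5 = 3)
u(k) = -2 + k
o = √14213/61 (o = √(111/61 + 2) = √(233/61) = √14213/61 ≈ 1.9544)
o*u(I) = (√14213/61)*(-2 + 3) = (√14213/61)*1 = √14213/61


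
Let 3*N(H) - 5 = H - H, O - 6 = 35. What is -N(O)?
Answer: -5/3 ≈ -1.6667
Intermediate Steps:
O = 41 (O = 6 + 35 = 41)
N(H) = 5/3 (N(H) = 5/3 + (H - H)/3 = 5/3 + (⅓)*0 = 5/3 + 0 = 5/3)
-N(O) = -1*5/3 = -5/3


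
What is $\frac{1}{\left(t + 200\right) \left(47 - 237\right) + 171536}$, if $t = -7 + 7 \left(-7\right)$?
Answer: $\frac{1}{144176} \approx 6.936 \cdot 10^{-6}$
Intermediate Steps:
$t = -56$ ($t = -7 - 49 = -56$)
$\frac{1}{\left(t + 200\right) \left(47 - 237\right) + 171536} = \frac{1}{\left(-56 + 200\right) \left(47 - 237\right) + 171536} = \frac{1}{144 \left(47 - 237\right) + 171536} = \frac{1}{144 \left(-190\right) + 171536} = \frac{1}{-27360 + 171536} = \frac{1}{144176}$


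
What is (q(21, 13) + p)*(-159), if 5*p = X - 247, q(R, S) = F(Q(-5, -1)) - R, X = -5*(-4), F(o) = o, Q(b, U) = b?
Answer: 56763/5 ≈ 11353.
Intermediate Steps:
X = 20
q(R, S) = -5 - R
p = -227/5 (p = (20 - 247)/5 = (⅕)*(-227) = -227/5 ≈ -45.400)
(q(21, 13) + p)*(-159) = ((-5 - 1*21) - 227/5)*(-159) = ((-5 - 21) - 227/5)*(-159) = (-26 - 227/5)*(-159) = -357/5*(-159) = 56763/5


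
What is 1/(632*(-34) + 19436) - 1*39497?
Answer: -81047845/2052 ≈ -39497.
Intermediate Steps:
1/(632*(-34) + 19436) - 1*39497 = 1/(-21488 + 19436) - 39497 = 1/(-2052) - 39497 = -1/2052 - 39497 = -81047845/2052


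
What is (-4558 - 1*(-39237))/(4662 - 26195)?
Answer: -34679/21533 ≈ -1.6105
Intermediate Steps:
(-4558 - 1*(-39237))/(4662 - 26195) = (-4558 + 39237)/(-21533) = 34679*(-1/21533) = -34679/21533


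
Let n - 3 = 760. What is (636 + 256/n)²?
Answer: 235733554576/582169 ≈ 4.0492e+5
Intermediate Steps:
n = 763 (n = 3 + 760 = 763)
(636 + 256/n)² = (636 + 256/763)² = (485524/763)² = 235733554576/582169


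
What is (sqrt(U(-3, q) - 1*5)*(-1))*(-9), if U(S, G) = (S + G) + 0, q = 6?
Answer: 9*I*sqrt(2) ≈ 12.728*I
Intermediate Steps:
U(S, G) = G + S (U(S, G) = (G + S) + 0 = G + S)
(sqrt(U(-3, q) - 1*5)*(-1))*(-9) = (sqrt((6 - 3) - 1*5)*(-1))*(-9) = (sqrt(3 - 5)*(-1))*(-9) = (sqrt(-2)*(-1))*(-9) = ((I*sqrt(2))*(-1))*(-9) = -I*sqrt(2)*(-9) = 9*I*sqrt(2)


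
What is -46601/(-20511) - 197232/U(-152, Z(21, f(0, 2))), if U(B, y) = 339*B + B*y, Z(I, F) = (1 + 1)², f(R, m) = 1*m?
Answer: 115625273/19095741 ≈ 6.0550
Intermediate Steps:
f(R, m) = m
Z(I, F) = 4 (Z(I, F) = 2² = 4)
-46601/(-20511) - 197232/U(-152, Z(21, f(0, 2))) = -46601/(-20511) - 197232*(-1/(152*(339 + 4))) = -46601*(-1/20511) - 197232/((-152*343)) = 46601/20511 - 197232/(-52136) = 46601/20511 - 197232*(-1/52136) = 46601/20511 + 3522/931 = 115625273/19095741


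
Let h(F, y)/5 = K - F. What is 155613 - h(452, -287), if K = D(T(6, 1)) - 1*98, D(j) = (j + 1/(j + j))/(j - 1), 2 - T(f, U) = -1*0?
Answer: 633407/4 ≈ 1.5835e+5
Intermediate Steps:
T(f, U) = 2 (T(f, U) = 2 - (-1)*0 = 2 - 1*0 = 2 + 0 = 2)
D(j) = (j + 1/(2*j))/(-1 + j)
K = -383/4 (K = (½ + 2²)/(2*(-1 + 2)) - 1*98 = (½)*(½ + 4)/1 - 98 = (½)*1*(9/2) - 98 = 9/4 - 98 = -383/4 ≈ -95.750)
h(F, y) = -1915/4 - 5*F (h(F, y) = 5*(-383/4 - F) = -1915/4 - 5*F)
155613 - h(452, -287) = 155613 - (-1915/4 - 5*452) = 155613 - (-1915/4 - 2260) = 155613 - 1*(-10955/4) = 155613 + 10955/4 = 633407/4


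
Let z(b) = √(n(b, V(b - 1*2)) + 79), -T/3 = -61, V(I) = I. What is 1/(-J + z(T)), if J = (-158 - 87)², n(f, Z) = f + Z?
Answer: -60025/3603000182 - √443/3603000182 ≈ -1.6666e-5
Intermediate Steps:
n(f, Z) = Z + f
T = 183 (T = -3*(-61) = 183)
J = 60025 (J = (-245)² = 60025)
z(b) = √(77 + 2*b) (z(b) = √(((b - 1*2) + b) + 79) = √(((b - 2) + b) + 79) = √(((-2 + b) + b) + 79) = √((-2 + 2*b) + 79) = √(77 + 2*b))
1/(-J + z(T)) = 1/(-1*60025 + √(77 + 2*183)) = 1/(-60025 + √(77 + 366)) = 1/(-60025 + √443)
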